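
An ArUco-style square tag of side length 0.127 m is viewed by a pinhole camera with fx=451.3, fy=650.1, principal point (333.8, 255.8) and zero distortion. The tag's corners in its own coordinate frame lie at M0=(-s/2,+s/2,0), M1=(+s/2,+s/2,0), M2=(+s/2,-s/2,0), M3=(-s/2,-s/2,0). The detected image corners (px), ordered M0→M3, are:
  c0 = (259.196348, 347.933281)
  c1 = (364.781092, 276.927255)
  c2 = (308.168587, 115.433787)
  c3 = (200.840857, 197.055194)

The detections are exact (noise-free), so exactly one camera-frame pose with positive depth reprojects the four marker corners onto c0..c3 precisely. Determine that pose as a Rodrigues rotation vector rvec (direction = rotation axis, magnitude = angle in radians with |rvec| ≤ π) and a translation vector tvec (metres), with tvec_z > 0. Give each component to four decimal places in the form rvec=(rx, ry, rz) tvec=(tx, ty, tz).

Intrinsics K: fx=451.3, fy=650.1, cx=333.8, cy=255.8
Marker side s = 0.127 m; corners in marker frame (Z=0):
  M0 = (-0.0635, +0.0635, 0)
  M1 = (+0.0635, +0.0635, 0)
  M2 = (+0.0635, -0.0635, 0)
  M3 = (-0.0635, -0.0635, 0)
Detected image corners:
  c0 = (259.196348, 347.933281) px
  c1 = (364.781092, 276.927255) px
  c2 = (308.168587, 115.433787) px
  c3 = (200.840857, 197.055194) px
Planar DLT: solve 8×8 A·h = b for H (H[2,2]=1):
  H  [+732.27140 +546.45062 +282.58743]
  H  [-687.56768 +1306.30341 +236.88231]
  H  [-0.37361 +0.33066 +1.00000]
B = K⁻¹H; ‖b₁‖=2.138857, ‖b₂‖=2.138857; λ = 2/(‖b₁‖+‖b₂‖) = 0.467539, sign → tz>0 ⇒ λ=+0.467539
r₁ = λ·B[:,0] = (+0.88782,-0.42575,-0.17468); r₂ = λ·B[:,1] = (+0.45177,+0.87864,+0.15460)
r₃ = r₁×r₂ = (+0.08766,-0.21617,+0.97241); SVD([r₁ r₂ r₃]) → R = UVᵀ:
  R  [+0.88782 +0.45177 +0.08766]
  R  [-0.42575 +0.87864 -0.21617]
  R  [-0.17468 +0.15460 +0.97241]
t = (-0.05306, -0.01361, +0.46754) m
tr R = 2.738871; θ = arccos((tr R − 1)/2) = 0.516738 rad = 29.607°
axis k = ((R−Rᵀ)₃₂, (R−Rᵀ)₁₃, (R−Rᵀ)₂₁) / (2 sinθ) = (+0.375229, +0.265493, -0.888097)
rvec = θ·k = (+0.193895, +0.137190, -0.458914)

rvec=(0.1939, 0.1372, -0.4589) tvec=(-0.0531, -0.0136, 0.4675)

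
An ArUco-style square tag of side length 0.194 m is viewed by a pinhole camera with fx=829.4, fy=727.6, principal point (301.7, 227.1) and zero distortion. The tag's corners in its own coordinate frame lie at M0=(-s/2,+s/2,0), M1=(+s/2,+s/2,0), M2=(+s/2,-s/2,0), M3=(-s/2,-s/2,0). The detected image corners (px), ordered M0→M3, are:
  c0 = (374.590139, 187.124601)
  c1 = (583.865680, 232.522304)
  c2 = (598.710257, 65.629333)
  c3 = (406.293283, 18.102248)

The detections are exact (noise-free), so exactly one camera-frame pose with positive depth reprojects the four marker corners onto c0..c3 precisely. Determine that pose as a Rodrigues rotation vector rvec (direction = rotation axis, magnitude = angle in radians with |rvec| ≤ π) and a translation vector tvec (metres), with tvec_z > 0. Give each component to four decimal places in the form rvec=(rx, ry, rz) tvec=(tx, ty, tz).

Intrinsics K: fx=829.4, fy=727.6, cx=301.7, cy=227.1
Marker side s = 0.194 m; corners in marker frame (Z=0):
  M0 = (-0.0970, +0.0970, 0)
  M1 = (+0.0970, +0.0970, 0)
  M2 = (+0.0970, -0.0970, 0)
  M3 = (-0.0970, -0.0970, 0)
Detected image corners:
  c0 = (374.590139, 187.124601) px
  c1 = (583.865680, 232.522304) px
  c2 = (598.710257, 65.629333) px
  c3 = (406.293283, 18.102248) px
Planar DLT: solve 8×8 A·h = b for H (H[2,2]=1):
  H  [+1121.56280 -321.39603 +493.07628]
  H  [+262.27925 +813.83130 +122.89339]
  H  [+0.17929 -0.41189 +1.00000]
B = K⁻¹H; ‖b₁‖=1.334669, ‖b₂‖=1.334669; λ = 2/(‖b₁‖+‖b₂‖) = 0.749249, sign → tz>0 ⇒ λ=+0.749249
r₁ = λ·B[:,0] = (+0.96431,+0.22815,+0.13434); r₂ = λ·B[:,1] = (-0.17808,+0.93437,-0.30861)
r₃ = r₁×r₂ = (-0.19593,+0.27367,+0.94165); SVD([r₁ r₂ r₃]) → R = UVᵀ:
  R  [+0.96431 -0.17808 -0.19593]
  R  [+0.22815 +0.93437 +0.27367]
  R  [+0.13434 -0.30861 +0.94165]
t = (+0.17288, -0.10731, +0.74925) m
tr R = 2.840338; θ = arccos((tr R − 1)/2) = 0.402284 rad = 23.049°
axis k = ((R−Rᵀ)₃₂, (R−Rᵀ)₁₃, (R−Rᵀ)₂₁) / (2 sinθ) = (-0.743618, -0.421772, +0.518788)
rvec = θ·k = (-0.299146, -0.169672, +0.208700)

rvec=(-0.2991, -0.1697, 0.2087) tvec=(0.1729, -0.1073, 0.7492)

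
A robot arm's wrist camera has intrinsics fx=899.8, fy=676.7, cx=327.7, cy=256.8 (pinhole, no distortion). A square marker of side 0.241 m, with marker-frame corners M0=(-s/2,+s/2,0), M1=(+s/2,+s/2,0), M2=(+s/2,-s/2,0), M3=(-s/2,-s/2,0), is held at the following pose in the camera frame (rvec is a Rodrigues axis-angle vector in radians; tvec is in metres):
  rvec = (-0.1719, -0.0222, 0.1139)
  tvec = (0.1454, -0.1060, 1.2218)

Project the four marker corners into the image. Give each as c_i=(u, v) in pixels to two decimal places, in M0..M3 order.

Intrinsics K: fx=899.8, fy=676.7, cx=327.7, cy=256.8
Marker side s = 0.241 m; corners in marker frame (Z=0):
  M0 = (-0.1205, +0.1205, 0)
  M1 = (+0.1205, +0.1205, 0)
  M2 = (+0.1205, -0.1205, 0)
  M3 = (-0.1205, -0.1205, 0)
rvec = (-0.1719, -0.0222, 0.1139), |rvec| = θ = 0.20740 rad = 11.883°
Rodrigues: sinθ=0.20592, 1−cosθ=0.02143; R = I + sinθ·[k]× + (1−cosθ)·[k]×²:
    [+0.99329 -0.11118 -0.03180]
    [+0.11499 +0.97881 +0.16941]
    [+0.01229 -0.17193 +0.98503]
t = (0.1454, -0.1060, 1.2218) m
M0: Pc = R·M0+t = (+0.01231, -0.00191, +1.19960); u = 899.8·(+0.01231)/1.19960 + 327.7 = 336.9341, v = 676.7·(-0.00191)/1.19960 + 256.8 = 255.7233
M1: Pc = R·M1+t = (+0.25169, +0.02580, +1.20256); u = 899.8·(+0.25169)/1.20256 + 327.7 = 516.0263, v = 676.7·(+0.02580)/1.20256 + 256.8 = 271.3198
M2: Pc = R·M2+t = (+0.27849, -0.21009, +1.24400); u = 899.8·(+0.27849)/1.24400 + 327.7 = 529.1349, v = 676.7·(-0.21009)/1.24400 + 256.8 = 142.5162
M3: Pc = R·M3+t = (+0.03911, -0.23780, +1.24104); u = 899.8·(+0.03911)/1.24104 + 327.7 = 356.0534, v = 676.7·(-0.23780)/1.24104 + 256.8 = 127.1332

c0=(336.93, 255.72) c1=(516.03, 271.32) c2=(529.13, 142.52) c3=(356.05, 127.13)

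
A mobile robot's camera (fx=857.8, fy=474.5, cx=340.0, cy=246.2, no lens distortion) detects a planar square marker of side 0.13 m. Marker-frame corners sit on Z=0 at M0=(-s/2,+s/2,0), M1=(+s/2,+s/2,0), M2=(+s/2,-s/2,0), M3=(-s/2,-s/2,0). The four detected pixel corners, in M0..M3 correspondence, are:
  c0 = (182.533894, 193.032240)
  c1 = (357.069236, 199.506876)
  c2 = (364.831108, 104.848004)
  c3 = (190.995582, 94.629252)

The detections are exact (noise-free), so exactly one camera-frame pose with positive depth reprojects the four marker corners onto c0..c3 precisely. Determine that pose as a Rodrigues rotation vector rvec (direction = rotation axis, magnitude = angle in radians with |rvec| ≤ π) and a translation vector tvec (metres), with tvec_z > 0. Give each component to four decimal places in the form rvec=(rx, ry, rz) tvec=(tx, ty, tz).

Intrinsics K: fx=857.8, fy=474.5, cx=340.0, cy=246.2
Marker side s = 0.13 m; corners in marker frame (Z=0):
  M0 = (-0.0650, +0.0650, 0)
  M1 = (+0.0650, +0.0650, 0)
  M2 = (+0.0650, -0.0650, 0)
  M3 = (-0.0650, -0.0650, 0)
Detected image corners:
  c0 = (182.533894, 193.032240) px
  c1 = (357.069236, 199.506876) px
  c2 = (364.831108, 104.848004) px
  c3 = (190.995582, 94.629252) px
Planar DLT: solve 8×8 A·h = b for H (H[2,2]=1):
  H  [+1421.99407 -66.98561 +275.55923]
  H  [+108.59640 +739.75745 +148.03227]
  H  [+0.29982 -0.01694 +1.00000]
B = K⁻¹H; ‖b₁‖=1.569531, ‖b₂‖=1.569531; λ = 2/(‖b₁‖+‖b₂‖) = 0.637133, sign → tz>0 ⇒ λ=+0.637133
r₁ = λ·B[:,0] = (+0.98047,+0.04670,+0.19103); r₂ = λ·B[:,1] = (-0.04548,+0.99891,-0.01079)
r₃ = r₁×r₂ = (-0.19132,+0.00190,+0.98153); SVD([r₁ r₂ r₃]) → R = UVᵀ:
  R  [+0.98047 -0.04548 -0.19132]
  R  [+0.04670 +0.99891 +0.00190]
  R  [+0.19103 -0.01079 +0.98153]
t = (-0.04786, -0.13181, +0.63713) m
tr R = 2.960905; θ = arccos((tr R − 1)/2) = 0.198047 rad = 11.347°
axis k = ((R−Rᵀ)₃₂, (R−Rᵀ)₁₃, (R−Rᵀ)₂₁) / (2 sinθ) = (-0.032251, -0.971644, +0.234240)
rvec = θ·k = (-0.006387, -0.192431, +0.046390)

rvec=(-0.0064, -0.1924, 0.0464) tvec=(-0.0479, -0.1318, 0.6371)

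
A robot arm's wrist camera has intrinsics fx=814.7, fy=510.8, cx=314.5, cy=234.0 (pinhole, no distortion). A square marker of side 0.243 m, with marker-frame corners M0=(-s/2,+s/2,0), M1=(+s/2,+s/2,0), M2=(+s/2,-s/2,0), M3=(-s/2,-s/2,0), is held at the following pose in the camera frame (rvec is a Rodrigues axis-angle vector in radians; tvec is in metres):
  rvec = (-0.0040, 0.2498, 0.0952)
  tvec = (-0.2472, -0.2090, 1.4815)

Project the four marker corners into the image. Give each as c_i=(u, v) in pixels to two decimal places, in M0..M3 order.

Intrinsics K: fx=814.7, fy=510.8, cx=314.5, cy=234.0
Marker side s = 0.243 m; corners in marker frame (Z=0):
  M0 = (-0.1215, +0.1215, 0)
  M1 = (+0.1215, +0.1215, 0)
  M2 = (+0.1215, -0.1215, 0)
  M3 = (-0.1215, -0.1215, 0)
rvec = (-0.0040, 0.2498, 0.0952), |rvec| = θ = 0.26736 rad = 15.318°
Rodrigues: sinθ=0.26418, 1−cosθ=0.03553; R = I + sinθ·[k]× + (1−cosθ)·[k]×²:
    [+0.96448 -0.09457 +0.24665]
    [+0.09357 +0.99549 +0.01577]
    [-0.24702 +0.00787 +0.96898]
t = (-0.2472, -0.2090, 1.4815) m
M0: Pc = R·M0+t = (-0.37587, -0.09942, +1.51247); u = 814.7·(-0.37587)/1.51247 + 314.5 = 112.0332, v = 510.8·(-0.09942)/1.51247 + 234.0 = 200.4242
M1: Pc = R·M1+t = (-0.14151, -0.07668, +1.45244); u = 814.7·(-0.14151)/1.45244 + 314.5 = 235.1272, v = 510.8·(-0.07668)/1.45244 + 234.0 = 207.0332
M2: Pc = R·M2+t = (-0.11853, -0.31858, +1.45053); u = 814.7·(-0.11853)/1.45053 + 314.5 = 247.9292, v = 510.8·(-0.31858)/1.45053 + 234.0 = 121.8121
M3: Pc = R·M3+t = (-0.35289, -0.34132, +1.51056); u = 814.7·(-0.35289)/1.51056 + 314.5 = 124.1708, v = 510.8·(-0.34132)/1.51056 + 234.0 = 118.5812

c0=(112.03, 200.42) c1=(235.13, 207.03) c2=(247.93, 121.81) c3=(124.17, 118.58)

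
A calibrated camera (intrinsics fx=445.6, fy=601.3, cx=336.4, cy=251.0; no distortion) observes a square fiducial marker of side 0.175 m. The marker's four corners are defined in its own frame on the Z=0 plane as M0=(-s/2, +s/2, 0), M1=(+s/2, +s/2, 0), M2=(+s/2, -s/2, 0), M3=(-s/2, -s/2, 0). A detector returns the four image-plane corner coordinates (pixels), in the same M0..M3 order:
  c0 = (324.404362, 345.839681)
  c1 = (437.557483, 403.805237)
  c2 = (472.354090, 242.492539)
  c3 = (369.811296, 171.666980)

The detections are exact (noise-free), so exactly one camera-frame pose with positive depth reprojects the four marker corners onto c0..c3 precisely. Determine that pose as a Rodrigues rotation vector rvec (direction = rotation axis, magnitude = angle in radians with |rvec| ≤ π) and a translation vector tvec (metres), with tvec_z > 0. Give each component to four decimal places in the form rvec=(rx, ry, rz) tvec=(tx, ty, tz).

rvec=(-0.1427, -0.3816, 0.3755) tvec=(0.0896, 0.0381, 0.5877)

Intrinsics K: fx=445.6, fy=601.3, cx=336.4, cy=251.0
Marker side s = 0.175 m; corners in marker frame (Z=0):
  M0 = (-0.0875, +0.0875, 0)
  M1 = (+0.0875, +0.0875, 0)
  M2 = (+0.0875, -0.0875, 0)
  M3 = (-0.0875, -0.0875, 0)
Detected image corners:
  c0 = (324.404362, 345.839681) px
  c1 = (437.557483, 403.805237) px
  c2 = (472.354090, 242.492539) px
  c3 = (369.811296, 171.666980) px
Planar DLT: solve 8×8 A·h = b for H (H[2,2]=1):
  H  [+844.82689 -367.76009 +404.34478]
  H  [+535.58693 +855.02845 +289.99900]
  H  [+0.57222 -0.34941 +1.00000]
B = K⁻¹H; ‖b₁‖=1.701607, ‖b₂‖=1.701607; λ = 2/(‖b₁‖+‖b₂‖) = 0.587680, sign → tz>0 ⇒ λ=+0.587680
r₁ = λ·B[:,0] = (+0.86033,+0.38308,+0.33628); r₂ = λ·B[:,1] = (-0.33000,+0.92138,-0.20534)
r₃ = r₁×r₂ = (-0.38851,+0.06569,+0.91910); SVD([r₁ r₂ r₃]) → R = UVᵀ:
  R  [+0.86033 -0.33000 -0.38851]
  R  [+0.38308 +0.92138 +0.06569]
  R  [+0.33628 -0.20534 +0.91910]
t = (+0.08961, +0.03812, +0.58768) m
tr R = 2.700805; θ = arccos((tr R − 1)/2) = 0.554046 rad = 31.745°
axis k = ((R−Rᵀ)₃₂, (R−Rᵀ)₁₃, (R−Rᵀ)₂₁) / (2 sinθ) = (-0.257567, -0.688791, +0.677663)
rvec = θ·k = (-0.142704, -0.381622, +0.375457)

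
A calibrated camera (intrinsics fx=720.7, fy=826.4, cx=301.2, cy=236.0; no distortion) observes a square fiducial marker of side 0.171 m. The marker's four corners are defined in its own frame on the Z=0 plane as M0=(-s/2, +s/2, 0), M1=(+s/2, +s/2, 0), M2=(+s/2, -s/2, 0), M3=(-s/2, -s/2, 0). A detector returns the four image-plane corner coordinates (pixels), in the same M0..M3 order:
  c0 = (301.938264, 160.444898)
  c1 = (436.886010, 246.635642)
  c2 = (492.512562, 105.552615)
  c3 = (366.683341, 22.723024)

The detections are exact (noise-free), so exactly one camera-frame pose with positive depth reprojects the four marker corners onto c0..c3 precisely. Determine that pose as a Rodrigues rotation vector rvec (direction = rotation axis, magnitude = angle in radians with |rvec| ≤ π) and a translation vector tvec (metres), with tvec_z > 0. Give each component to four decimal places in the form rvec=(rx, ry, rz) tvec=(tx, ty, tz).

rvec=(-0.2849, -0.1439, 0.4879) tvec=(0.1132, -0.1031, 0.8184)

Intrinsics K: fx=720.7, fy=826.4, cx=301.2, cy=236.0
Marker side s = 0.171 m; corners in marker frame (Z=0):
  M0 = (-0.0855, +0.0855, 0)
  M1 = (+0.0855, +0.0855, 0)
  M2 = (+0.0855, -0.0855, 0)
  M3 = (-0.0855, -0.0855, 0)
Detected image corners:
  c0 = (301.938264, 160.444898) px
  c1 = (436.886010, 246.635642) px
  c2 = (492.512562, 105.552615) px
  c3 = (366.683341, 22.723024) px
Planar DLT: solve 8×8 A·h = b for H (H[2,2]=1):
  H  [+795.03960 -499.75111 +400.92378]
  H  [+505.08237 +765.71487 +131.93349]
  H  [+0.08355 -0.37040 +1.00000]
B = K⁻¹H; ‖b₁‖=1.221904, ‖b₂‖=1.221904; λ = 2/(‖b₁‖+‖b₂‖) = 0.818395, sign → tz>0 ⇒ λ=+0.818395
r₁ = λ·B[:,0] = (+0.87424,+0.48066,+0.06838); r₂ = λ·B[:,1] = (-0.44081,+0.84487,-0.30314)
r₃ = r₁×r₂ = (-0.20347,+0.23487,+0.95049); SVD([r₁ r₂ r₃]) → R = UVᵀ:
  R  [+0.87424 -0.44081 -0.20347]
  R  [+0.48066 +0.84487 +0.23487]
  R  [+0.06838 -0.30314 +0.95049]
t = (+0.11324, -0.10306, +0.81839) m
tr R = 2.669592; θ = arccos((tr R − 1)/2) = 0.583034 rad = 33.405°
axis k = ((R−Rᵀ)₃₂, (R−Rᵀ)₁₃, (R−Rᵀ)₂₁) / (2 sinθ) = (-0.488601, -0.246886, +0.836849)
rvec = θ·k = (-0.284871, -0.143943, +0.487911)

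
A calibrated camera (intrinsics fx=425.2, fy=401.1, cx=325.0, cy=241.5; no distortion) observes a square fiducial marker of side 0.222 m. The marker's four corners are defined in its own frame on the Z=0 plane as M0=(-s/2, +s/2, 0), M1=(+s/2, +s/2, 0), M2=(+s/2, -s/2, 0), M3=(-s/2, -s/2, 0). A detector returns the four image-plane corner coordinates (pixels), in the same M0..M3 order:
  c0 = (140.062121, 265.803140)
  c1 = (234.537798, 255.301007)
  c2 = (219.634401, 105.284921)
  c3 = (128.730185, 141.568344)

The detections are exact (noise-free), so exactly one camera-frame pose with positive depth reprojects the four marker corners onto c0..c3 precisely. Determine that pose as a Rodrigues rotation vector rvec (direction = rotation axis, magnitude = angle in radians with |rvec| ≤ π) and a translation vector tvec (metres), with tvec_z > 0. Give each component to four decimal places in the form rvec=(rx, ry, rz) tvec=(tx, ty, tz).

Intrinsics K: fx=425.2, fy=401.1, cx=325.0, cy=241.5
Marker side s = 0.222 m; corners in marker frame (Z=0):
  M0 = (-0.1110, +0.1110, 0)
  M1 = (+0.1110, +0.1110, 0)
  M2 = (+0.1110, -0.1110, 0)
  M3 = (-0.1110, -0.1110, 0)
Detected image corners:
  c0 = (140.062121, 265.803140) px
  c1 = (234.537798, 255.301007) px
  c2 = (219.634401, 105.284921) px
  c3 = (128.730185, 141.568344) px
Planar DLT: solve 8×8 A·h = b for H (H[2,2]=1):
  H  [+262.78828 +48.84587 +176.30021]
  H  [-270.02485 +602.09749 +192.70139]
  H  [-0.85585 -0.05244 +1.00000]
B = K⁻¹H; ‖b₁‖=1.541397, ‖b₂‖=1.541397; λ = 2/(‖b₁‖+‖b₂‖) = 0.648762, sign → tz>0 ⇒ λ=+0.648762
r₁ = λ·B[:,0] = (+0.82535,-0.10245,-0.55524); r₂ = λ·B[:,1] = (+0.10053,+0.99435,-0.03402)
r₃ = r₁×r₂ = (+0.55559,-0.02774,+0.83099); SVD([r₁ r₂ r₃]) → R = UVᵀ:
  R  [+0.82535 +0.10053 +0.55559]
  R  [-0.10245 +0.99435 -0.02774]
  R  [-0.55524 -0.03402 +0.83099]
t = (-0.22688, -0.07893, +0.64876) m
tr R = 2.650699; θ = arccos((tr R − 1)/2) = 0.599975 rad = 34.376°
axis k = ((R−Rᵀ)₃₂, (R−Rᵀ)₁₃, (R−Rᵀ)₂₁) / (2 sinθ) = (-0.005564, +0.983697, -0.179747)
rvec = θ·k = (-0.003338, +0.590194, -0.107844)

rvec=(-0.0033, 0.5902, -0.1078) tvec=(-0.2269, -0.0789, 0.6488)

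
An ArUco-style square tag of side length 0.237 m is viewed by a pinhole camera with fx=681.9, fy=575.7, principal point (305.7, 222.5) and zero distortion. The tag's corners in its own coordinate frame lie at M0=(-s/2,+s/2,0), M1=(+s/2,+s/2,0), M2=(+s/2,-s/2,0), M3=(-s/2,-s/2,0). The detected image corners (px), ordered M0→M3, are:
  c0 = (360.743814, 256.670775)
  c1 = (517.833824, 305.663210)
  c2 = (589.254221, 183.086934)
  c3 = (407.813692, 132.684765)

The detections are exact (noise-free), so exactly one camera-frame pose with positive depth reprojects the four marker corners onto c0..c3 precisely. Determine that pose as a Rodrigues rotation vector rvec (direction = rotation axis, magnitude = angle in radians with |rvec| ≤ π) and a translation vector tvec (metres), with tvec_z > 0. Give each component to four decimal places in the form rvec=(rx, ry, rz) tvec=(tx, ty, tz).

Intrinsics K: fx=681.9, fy=575.7, cx=305.7, cy=222.5
Marker side s = 0.237 m; corners in marker frame (Z=0):
  M0 = (-0.1185, +0.1185, 0)
  M1 = (+0.1185, +0.1185, 0)
  M2 = (+0.1185, -0.1185, 0)
  M3 = (-0.1185, -0.1185, 0)
Detected image corners:
  c0 = (360.743814, 256.670775) px
  c1 = (517.833824, 305.663210) px
  c2 = (589.254221, 183.086934) px
  c3 = (407.813692, 132.684765) px
Planar DLT: solve 8×8 A·h = b for H (H[2,2]=1):
  H  [+630.14497 +7.44471 +465.26560]
  H  [+171.70769 +640.25981 +223.01316]
  H  [-0.17216 +0.54675 +1.00000]
B = K⁻¹H; ‖b₁‖=1.079479, ‖b₂‖=1.079479; λ = 2/(‖b₁‖+‖b₂‖) = 0.926372, sign → tz>0 ⇒ λ=+0.926372
r₁ = λ·B[:,0] = (+0.92756,+0.33794,-0.15948); r₂ = λ·B[:,1] = (-0.21695,+0.83451,+0.50649)
r₃ = r₁×r₂ = (+0.30425,-0.43520,+0.84737); SVD([r₁ r₂ r₃]) → R = UVᵀ:
  R  [+0.92756 -0.21695 +0.30425]
  R  [+0.33794 +0.83451 -0.43520]
  R  [-0.15948 +0.50649 +0.84737]
t = (+0.21677, +0.00083, +0.92637) m
tr R = 2.609431; θ = arccos((tr R − 1)/2) = 0.635600 rad = 36.417°
axis k = ((R−Rᵀ)₃₂, (R−Rᵀ)₁₃, (R−Rᵀ)₂₁) / (2 sinθ) = (+0.793125, +0.390569, +0.467343)
rvec = θ·k = (+0.504110, +0.248245, +0.297043)

rvec=(0.5041, 0.2482, 0.2970) tvec=(0.2168, 0.0008, 0.9264)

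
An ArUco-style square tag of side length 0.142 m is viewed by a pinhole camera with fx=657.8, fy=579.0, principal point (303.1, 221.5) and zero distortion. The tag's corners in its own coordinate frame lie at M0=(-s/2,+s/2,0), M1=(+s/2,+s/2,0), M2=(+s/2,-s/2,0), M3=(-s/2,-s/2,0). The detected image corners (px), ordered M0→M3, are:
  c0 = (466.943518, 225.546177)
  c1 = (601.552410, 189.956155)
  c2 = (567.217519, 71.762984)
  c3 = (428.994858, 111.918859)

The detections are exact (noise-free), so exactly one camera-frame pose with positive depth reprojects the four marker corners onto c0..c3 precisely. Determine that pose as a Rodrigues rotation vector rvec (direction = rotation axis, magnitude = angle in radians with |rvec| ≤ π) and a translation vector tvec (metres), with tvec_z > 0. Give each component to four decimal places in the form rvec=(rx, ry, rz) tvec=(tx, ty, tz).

rvec=(0.1834, 0.1093, -0.3125) tvec=(0.2189, -0.0825, 0.6778)

Intrinsics K: fx=657.8, fy=579.0, cx=303.1, cy=221.5
Marker side s = 0.142 m; corners in marker frame (Z=0):
  M0 = (-0.0710, +0.0710, 0)
  M1 = (+0.0710, +0.0710, 0)
  M2 = (+0.0710, -0.0710, 0)
  M3 = (-0.0710, -0.0710, 0)
Detected image corners:
  c0 = (466.943518, 225.546177) px
  c1 = (601.552410, 189.956155) px
  c2 = (567.217519, 71.762984) px
  c3 = (428.994858, 111.918859) px
Planar DLT: solve 8×8 A·h = b for H (H[2,2]=1):
  H  [+857.63413 +378.23711 +515.51945]
  H  [-296.27757 +851.89290 +151.04868]
  H  [-0.19920 +0.23933 +1.00000]
B = K⁻¹H; ‖b₁‖=1.475461, ‖b₂‖=1.475461; λ = 2/(‖b₁‖+‖b₂‖) = 0.677754, sign → tz>0 ⇒ λ=+0.677754
r₁ = λ·B[:,0] = (+0.94586,-0.29516,-0.13501); r₂ = λ·B[:,1] = (+0.31497,+0.93514,+0.16221)
r₃ = r₁×r₂ = (+0.07838,-0.19595,+0.97748); SVD([r₁ r₂ r₃]) → R = UVᵀ:
  R  [+0.94586 +0.31497 +0.07838]
  R  [-0.29516 +0.93514 -0.19595]
  R  [-0.13501 +0.16221 +0.97748]
t = (+0.21886, -0.08247, +0.67775) m
tr R = 2.858475; θ = arccos((tr R − 1)/2) = 0.378453 rad = 21.684°
axis k = ((R−Rᵀ)₃₂, (R−Rᵀ)₁₃, (R−Rᵀ)₂₁) / (2 sinθ) = (+0.484675, +0.288764, -0.825654)
rvec = θ·k = (+0.183427, +0.109284, -0.312471)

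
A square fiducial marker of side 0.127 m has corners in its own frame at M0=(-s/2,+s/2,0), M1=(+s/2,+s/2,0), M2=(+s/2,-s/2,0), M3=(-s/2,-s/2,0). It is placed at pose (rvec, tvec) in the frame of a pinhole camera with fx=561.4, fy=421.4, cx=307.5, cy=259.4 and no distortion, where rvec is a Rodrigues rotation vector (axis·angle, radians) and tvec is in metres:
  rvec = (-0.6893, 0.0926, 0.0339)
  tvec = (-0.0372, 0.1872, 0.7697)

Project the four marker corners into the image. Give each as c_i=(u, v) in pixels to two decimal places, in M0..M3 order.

c0=(227.88, 394.68) c1=(324.63, 397.01) c2=(328.41, 331.88) c3=(241.13, 330.76)

Intrinsics K: fx=561.4, fy=421.4, cx=307.5, cy=259.4
Marker side s = 0.127 m; corners in marker frame (Z=0):
  M0 = (-0.0635, +0.0635, 0)
  M1 = (+0.0635, +0.0635, 0)
  M2 = (+0.0635, -0.0635, 0)
  M3 = (-0.0635, -0.0635, 0)
rvec = (-0.6893, 0.0926, 0.0339), |rvec| = θ = 0.69632 rad = 39.896°
Rodrigues: sinθ=0.64140, 1−cosθ=0.23279; R = I + sinθ·[k]× + (1−cosθ)·[k]×²:
    [+0.99533 -0.06187 +0.07408]
    [+0.00058 +0.77133 +0.63644]
    [-0.09652 -0.63343 +0.76776]
t = (-0.0372, 0.1872, 0.7697) m
M0: Pc = R·M0+t = (-0.10433, +0.23614, +0.73561); u = 561.4·(-0.10433)/0.73561 + 307.5 = 227.8756, v = 421.4·(+0.23614)/0.73561 + 259.4 = 394.6767
M1: Pc = R·M1+t = (+0.02207, +0.23622, +0.72335); u = 561.4·(+0.02207)/0.72335 + 307.5 = 324.6324, v = 421.4·(+0.23622)/0.72335 + 259.4 = 397.0120
M2: Pc = R·M2+t = (+0.02993, +0.13826, +0.80379); u = 561.4·(+0.02993)/0.80379 + 307.5 = 328.4059, v = 421.4·(+0.13826)/0.80379 + 259.4 = 331.8835
M3: Pc = R·M3+t = (-0.09647, +0.13818, +0.81605); u = 561.4·(-0.09647)/0.81605 + 307.5 = 241.1305, v = 421.4·(+0.13818)/0.81605 + 259.4 = 330.7567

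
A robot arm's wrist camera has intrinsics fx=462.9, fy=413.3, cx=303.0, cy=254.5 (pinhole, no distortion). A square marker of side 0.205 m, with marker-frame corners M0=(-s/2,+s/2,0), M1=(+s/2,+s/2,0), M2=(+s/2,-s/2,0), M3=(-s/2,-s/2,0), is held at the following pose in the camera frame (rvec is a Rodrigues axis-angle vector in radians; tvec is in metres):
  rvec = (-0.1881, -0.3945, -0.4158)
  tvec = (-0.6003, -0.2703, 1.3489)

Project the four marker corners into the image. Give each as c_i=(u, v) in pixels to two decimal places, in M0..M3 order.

c0=(73.62, 209.33) c1=(145.32, 190.28) c2=(118.64, 136.82) c3=(46.33, 152.18)

Intrinsics K: fx=462.9, fy=413.3, cx=303.0, cy=254.5
Marker side s = 0.205 m; corners in marker frame (Z=0):
  M0 = (-0.1025, +0.1025, 0)
  M1 = (+0.1025, +0.1025, 0)
  M2 = (+0.1025, -0.1025, 0)
  M3 = (-0.1025, -0.1025, 0)
rvec = (-0.1881, -0.3945, -0.4158), |rvec| = θ = 0.60324 rad = 34.563°
Rodrigues: sinθ=0.56732, 1−cosθ=0.17650; R = I + sinθ·[k]× + (1−cosθ)·[k]×²:
    [+0.84066 +0.42703 -0.33307]
    [-0.35505 +0.89898 +0.25646]
    [+0.40894 -0.09734 +0.90736]
t = (-0.6003, -0.2703, 1.3489) m
M0: Pc = R·M0+t = (-0.64270, -0.14176, +1.29701); u = 462.9·(-0.64270)/1.29701 + 303.0 = 73.6221, v = 413.3·(-0.14176)/1.29701 + 254.5 = 209.3266
M1: Pc = R·M1+t = (-0.47036, -0.21455, +1.38084); u = 462.9·(-0.47036)/1.38084 + 303.0 = 145.3201, v = 413.3·(-0.21455)/1.38084 + 254.5 = 190.2840
M2: Pc = R·M2+t = (-0.55790, -0.39884, +1.40079); u = 462.9·(-0.55790)/1.40079 + 303.0 = 118.6380, v = 413.3·(-0.39884)/1.40079 + 254.5 = 136.8240
M3: Pc = R·M3+t = (-0.73024, -0.32605, +1.31696); u = 462.9·(-0.73024)/1.31696 + 303.0 = 46.3278, v = 413.3·(-0.32605)/1.31696 + 254.5 = 152.1750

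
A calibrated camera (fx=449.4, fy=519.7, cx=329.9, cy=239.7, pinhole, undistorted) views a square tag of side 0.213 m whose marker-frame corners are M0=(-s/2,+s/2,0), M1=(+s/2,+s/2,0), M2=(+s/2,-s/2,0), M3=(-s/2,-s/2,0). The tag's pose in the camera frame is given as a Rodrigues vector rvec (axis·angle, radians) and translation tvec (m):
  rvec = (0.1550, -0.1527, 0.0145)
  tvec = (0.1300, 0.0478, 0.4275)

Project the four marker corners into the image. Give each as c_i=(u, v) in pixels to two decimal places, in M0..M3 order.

c0=(352.99, 425.38) c1=(557.00, 412.88) c2=(580.14, 170.24) c3=(361.23, 163.79)

Intrinsics K: fx=449.4, fy=519.7, cx=329.9, cy=239.7
Marker side s = 0.213 m; corners in marker frame (Z=0):
  M0 = (-0.1065, +0.1065, 0)
  M1 = (+0.1065, +0.1065, 0)
  M2 = (+0.1065, -0.1065, 0)
  M3 = (-0.1065, -0.1065, 0)
rvec = (0.1550, -0.1527, 0.0145), |rvec| = θ = 0.21807 rad = 12.494°
Rodrigues: sinθ=0.21634, 1−cosθ=0.02368; R = I + sinθ·[k]× + (1−cosθ)·[k]×²:
    [+0.98828 -0.02617 -0.15037]
    [+0.00260 +0.98793 -0.15488]
    [+0.15261 +0.15267 +0.97642]
t = (0.1300, 0.0478, 0.4275) m
M0: Pc = R·M0+t = (+0.02196, +0.15274, +0.42751); u = 449.4·(+0.02196)/0.42751 + 329.9 = 352.9851, v = 519.7·(+0.15274)/0.42751 + 239.7 = 425.3765
M1: Pc = R·M1+t = (+0.23246, +0.15329, +0.46001); u = 449.4·(+0.23246)/0.46001 + 329.9 = 557.0016, v = 519.7·(+0.15329)/0.46001 + 239.7 = 412.8810
M2: Pc = R·M2+t = (+0.23804, -0.05714, +0.42749); u = 449.4·(+0.23804)/0.42749 + 329.9 = 580.1376, v = 519.7·(-0.05714)/0.42749 + 239.7 = 170.2380
M3: Pc = R·M3+t = (+0.02754, -0.05769, +0.39499); u = 449.4·(+0.02754)/0.39499 + 329.9 = 361.2285, v = 519.7·(-0.05769)/0.39499 + 239.7 = 163.7934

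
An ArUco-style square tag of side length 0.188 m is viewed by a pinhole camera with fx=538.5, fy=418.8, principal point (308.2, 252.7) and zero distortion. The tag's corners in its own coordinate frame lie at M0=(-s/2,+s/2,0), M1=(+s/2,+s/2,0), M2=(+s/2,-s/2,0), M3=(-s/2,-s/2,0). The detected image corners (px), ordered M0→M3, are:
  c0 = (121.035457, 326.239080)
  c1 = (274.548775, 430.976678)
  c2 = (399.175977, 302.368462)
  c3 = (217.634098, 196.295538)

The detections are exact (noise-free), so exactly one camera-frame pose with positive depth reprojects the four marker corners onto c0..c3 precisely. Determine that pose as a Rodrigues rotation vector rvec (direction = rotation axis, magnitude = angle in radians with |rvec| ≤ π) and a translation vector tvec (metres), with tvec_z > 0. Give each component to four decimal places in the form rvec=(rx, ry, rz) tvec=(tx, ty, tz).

Intrinsics K: fx=538.5, fy=418.8, cx=308.2, cy=252.7
Marker side s = 0.188 m; corners in marker frame (Z=0):
  M0 = (-0.0940, +0.0940, 0)
  M1 = (+0.0940, +0.0940, 0)
  M2 = (+0.0940, -0.0940, 0)
  M3 = (-0.0940, -0.0940, 0)
Detected image corners:
  c0 = (121.035457, 326.239080) px
  c1 = (274.548775, 430.976678) px
  c2 = (399.175977, 302.368462) px
  c3 = (217.634098, 196.295538) px
Planar DLT: solve 8×8 A·h = b for H (H[2,2]=1):
  H  [+776.54370 -432.92631 +246.53580]
  H  [+423.58592 +876.81803 +315.46837]
  H  [-0.43596 +0.60208 +1.00000]
B = K⁻¹H; ‖b₁‖=2.162352, ‖b₂‖=2.162352; λ = 2/(‖b₁‖+‖b₂‖) = 0.462459, sign → tz>0 ⇒ λ=+0.462459
r₁ = λ·B[:,0] = (+0.78228,+0.58940,-0.20162); r₂ = λ·B[:,1] = (-0.53115,+0.80022,+0.27844)
r₃ = r₁×r₂ = (+0.32545,-0.11073,+0.93905); SVD([r₁ r₂ r₃]) → R = UVᵀ:
  R  [+0.78228 -0.53115 +0.32545]
  R  [+0.58940 +0.80022 -0.11073]
  R  [-0.20162 +0.27844 +0.93905]
t = (-0.05296, +0.06931, +0.46246) m
tr R = 2.521554; θ = arccos((tr R − 1)/2) = 0.706287 rad = 40.467°
axis k = ((R−Rᵀ)₃₂, (R−Rᵀ)₁₃, (R−Rᵀ)₂₁) / (2 sinθ) = (+0.299813, +0.406049, +0.863271)
rvec = θ·k = (+0.211754, +0.286787, +0.609717)

rvec=(0.2118, 0.2868, 0.6097) tvec=(-0.0530, 0.0693, 0.4625)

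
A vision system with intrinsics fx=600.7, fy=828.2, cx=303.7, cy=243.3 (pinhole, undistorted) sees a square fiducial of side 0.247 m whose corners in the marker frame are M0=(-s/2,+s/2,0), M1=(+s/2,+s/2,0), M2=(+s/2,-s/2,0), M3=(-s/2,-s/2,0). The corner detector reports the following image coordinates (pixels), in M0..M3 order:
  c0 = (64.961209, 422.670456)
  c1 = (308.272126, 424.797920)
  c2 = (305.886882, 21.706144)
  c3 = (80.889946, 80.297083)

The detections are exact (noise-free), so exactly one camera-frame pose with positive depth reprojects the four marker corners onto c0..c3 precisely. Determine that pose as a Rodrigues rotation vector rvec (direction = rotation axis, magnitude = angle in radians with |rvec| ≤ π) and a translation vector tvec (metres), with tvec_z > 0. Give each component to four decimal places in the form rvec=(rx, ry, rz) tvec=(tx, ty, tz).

rvec=(-0.1799, 0.3872, -0.0426) tvec=(-0.1115, -0.0082, 0.5426)

Intrinsics K: fx=600.7, fy=828.2, cx=303.7, cy=243.3
Marker side s = 0.247 m; corners in marker frame (Z=0):
  M0 = (-0.1235, +0.1235, 0)
  M1 = (+0.1235, +0.1235, 0)
  M2 = (+0.1235, -0.1235, 0)
  M3 = (-0.1235, -0.1235, 0)
Detected image corners:
  c0 = (64.961209, 422.670456) px
  c1 = (308.272126, 424.797920) px
  c2 = (305.886882, 21.706144) px
  c3 = (80.889946, 80.297083) px
Planar DLT: solve 8×8 A·h = b for H (H[2,2]=1):
  H  [+816.29904 -94.48124 +180.23879]
  H  [-282.00334 +1418.77499 +230.81794]
  H  [-0.68500 -0.33646 +1.00000]
B = K⁻¹H; ‖b₁‖=1.842945, ‖b₂‖=1.842945; λ = 2/(‖b₁‖+‖b₂‖) = 0.542610, sign → tz>0 ⇒ λ=+0.542610
r₁ = λ·B[:,0] = (+0.92528,-0.07557,-0.37169); r₂ = λ·B[:,1] = (+0.00696,+0.98317,-0.18257)
r₃ = r₁×r₂ = (+0.37923,+0.16634,+0.91023); SVD([r₁ r₂ r₃]) → R = UVᵀ:
  R  [+0.92528 +0.00696 +0.37923]
  R  [-0.07557 +0.98317 +0.16634]
  R  [-0.37169 -0.18257 +0.91023]
t = (-0.11152, -0.00818, +0.54261) m
tr R = 2.818674; θ = arccos((tr R − 1)/2) = 0.429109 rad = 24.586°
axis k = ((R−Rᵀ)₃₂, (R−Rᵀ)₁₃, (R−Rᵀ)₂₁) / (2 sinθ) = (-0.419301, +0.902414, -0.099176)
rvec = θ·k = (-0.179926, +0.387234, -0.042557)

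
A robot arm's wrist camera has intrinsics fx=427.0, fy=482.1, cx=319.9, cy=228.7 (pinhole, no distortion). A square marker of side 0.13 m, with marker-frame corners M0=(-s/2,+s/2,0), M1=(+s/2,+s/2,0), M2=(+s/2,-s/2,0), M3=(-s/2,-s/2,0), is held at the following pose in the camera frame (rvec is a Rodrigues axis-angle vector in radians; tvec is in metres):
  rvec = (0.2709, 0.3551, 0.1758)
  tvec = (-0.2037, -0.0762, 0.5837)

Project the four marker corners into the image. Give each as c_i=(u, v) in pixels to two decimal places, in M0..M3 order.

c0=(133.83, 206.59) c1=(208.64, 228.31) c2=(213.34, 118.99) c3=(133.36, 103.59)

Intrinsics K: fx=427.0, fy=482.1, cx=319.9, cy=228.7
Marker side s = 0.13 m; corners in marker frame (Z=0):
  M0 = (-0.0650, +0.0650, 0)
  M1 = (+0.0650, +0.0650, 0)
  M2 = (+0.0650, -0.0650, 0)
  M3 = (-0.0650, -0.0650, 0)
rvec = (0.2709, 0.3551, 0.1758), |rvec| = θ = 0.47999 rad = 27.501°
Rodrigues: sinθ=0.46177, 1−cosθ=0.11300; R = I + sinθ·[k]× + (1−cosθ)·[k]×²:
    [+0.92299 -0.12195 +0.36498]
    [+0.21631 +0.94885 -0.23000]
    [-0.31826 +0.29124 +0.90216]
t = (-0.2037, -0.0762, 0.5837) m
M0: Pc = R·M0+t = (-0.27162, -0.02859, +0.62332); u = 427.0·(-0.27162)/0.62332 + 319.9 = 133.8275, v = 482.1·(-0.02859)/0.62332 + 228.7 = 206.5912
M1: Pc = R·M1+t = (-0.15163, -0.00046, +0.58194); u = 427.0·(-0.15163)/0.58194 + 319.9 = 208.6404, v = 482.1·(-0.00046)/0.58194 + 228.7 = 228.3149
M2: Pc = R·M2+t = (-0.13578, -0.12381, +0.54408); u = 427.0·(-0.13578)/0.54408 + 319.9 = 213.3397, v = 482.1·(-0.12381)/0.54408 + 228.7 = 118.9902
M3: Pc = R·M3+t = (-0.25577, -0.15194, +0.58546); u = 427.0·(-0.25577)/0.58546 + 319.9 = 133.3567, v = 482.1·(-0.15194)/0.58546 + 228.7 = 103.5875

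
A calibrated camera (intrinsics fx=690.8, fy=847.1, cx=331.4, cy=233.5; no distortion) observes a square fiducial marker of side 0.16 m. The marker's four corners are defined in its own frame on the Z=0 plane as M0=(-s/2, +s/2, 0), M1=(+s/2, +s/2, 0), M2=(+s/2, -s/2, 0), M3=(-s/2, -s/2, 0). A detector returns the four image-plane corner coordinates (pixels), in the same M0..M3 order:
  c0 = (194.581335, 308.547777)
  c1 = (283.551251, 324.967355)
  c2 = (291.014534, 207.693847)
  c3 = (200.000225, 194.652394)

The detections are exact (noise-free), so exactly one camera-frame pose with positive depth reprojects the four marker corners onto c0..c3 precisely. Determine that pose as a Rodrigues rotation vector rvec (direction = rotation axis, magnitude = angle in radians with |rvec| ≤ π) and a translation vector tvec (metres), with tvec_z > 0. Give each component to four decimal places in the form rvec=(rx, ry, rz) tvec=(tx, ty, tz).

Intrinsics K: fx=690.8, fy=847.1, cx=331.4, cy=233.5
Marker side s = 0.16 m; corners in marker frame (Z=0):
  M0 = (-0.0800, +0.0800, 0)
  M1 = (+0.0800, +0.0800, 0)
  M2 = (+0.0800, -0.0800, 0)
  M3 = (-0.0800, -0.0800, 0)
Detected image corners:
  c0 = (194.581335, 308.547777) px
  c1 = (283.551251, 324.967355) px
  c2 = (291.014534, 207.693847) px
  c3 = (200.000225, 194.652394) px
Planar DLT: solve 8×8 A·h = b for H (H[2,2]=1):
  H  [+514.18349 -9.20421 +241.53778]
  H  [+40.65356 +755.31626 +259.43873]
  H  [-0.19895 +0.12774 +1.00000]
B = K⁻¹H; ‖b₁‖=0.869120, ‖b₂‖=0.869120; λ = 2/(‖b₁‖+‖b₂‖) = 1.150589, sign → tz>0 ⇒ λ=+1.150589
r₁ = λ·B[:,0] = (+0.96623,+0.11832,-0.22890); r₂ = λ·B[:,1] = (-0.08584,+0.98541,+0.14698)
r₃ = r₁×r₂ = (+0.24295,-0.12237,+0.96229); SVD([r₁ r₂ r₃]) → R = UVᵀ:
  R  [+0.96623 -0.08584 +0.24295]
  R  [+0.11832 +0.98541 -0.12237]
  R  [-0.22890 +0.14698 +0.96229]
t = (-0.14967, +0.03523, +1.15059) m
tr R = 2.913928; θ = arccos((tr R − 1)/2) = 0.294444 rad = 16.870°
axis k = ((R−Rᵀ)₃₂, (R−Rᵀ)₁₃, (R−Rᵀ)₂₁) / (2 sinθ) = (+0.464066, +0.812969, +0.351745)
rvec = θ·k = (+0.136641, +0.239374, +0.103569)

rvec=(0.1366, 0.2394, 0.1036) tvec=(-0.1497, 0.0352, 1.1506)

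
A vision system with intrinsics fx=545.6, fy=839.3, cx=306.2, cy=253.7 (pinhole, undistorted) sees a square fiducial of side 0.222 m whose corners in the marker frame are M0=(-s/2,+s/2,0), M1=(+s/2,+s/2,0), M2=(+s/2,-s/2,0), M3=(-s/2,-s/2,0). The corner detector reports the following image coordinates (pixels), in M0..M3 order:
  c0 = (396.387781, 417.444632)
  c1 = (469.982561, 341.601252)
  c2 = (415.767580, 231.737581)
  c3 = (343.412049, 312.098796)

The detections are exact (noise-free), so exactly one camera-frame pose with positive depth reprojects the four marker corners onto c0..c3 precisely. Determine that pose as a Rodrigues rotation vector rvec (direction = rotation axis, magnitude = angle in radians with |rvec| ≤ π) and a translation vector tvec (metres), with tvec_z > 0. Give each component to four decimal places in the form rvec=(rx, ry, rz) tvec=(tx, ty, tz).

rvec=(0.1252, 0.1927, -0.6501) tvec=(0.2483, 0.1181, 1.3591)

Intrinsics K: fx=545.6, fy=839.3, cx=306.2, cy=253.7
Marker side s = 0.222 m; corners in marker frame (Z=0):
  M0 = (-0.1110, +0.1110, 0)
  M1 = (+0.1110, +0.1110, 0)
  M2 = (+0.1110, -0.1110, 0)
  M3 = (-0.1110, -0.1110, 0)
Detected image corners:
  c0 = (396.387781, 417.444632) px
  c1 = (469.982561, 341.601252) px
  c2 = (415.767580, 231.737581) px
  c3 = (343.412049, 312.098796) px
Planar DLT: solve 8×8 A·h = b for H (H[2,2]=1):
  H  [+263.87873 +257.91321 +405.86226]
  H  [-403.74425 +497.78442 +326.65538]
  H  [-0.15958 +0.04071 +1.00000]
B = K⁻¹H; ‖b₁‖=0.735770, ‖b₂‖=0.735770; λ = 2/(‖b₁‖+‖b₂‖) = 1.359120, sign → tz>0 ⇒ λ=+1.359120
r₁ = λ·B[:,0] = (+0.77906,-0.58824,-0.21689); r₂ = λ·B[:,1] = (+0.61143,+0.78936,+0.05532)
r₃ = r₁×r₂ = (+0.13866,-0.17571,+0.97463); SVD([r₁ r₂ r₃]) → R = UVᵀ:
  R  [+0.77906 +0.61143 +0.13866]
  R  [-0.58824 +0.78936 -0.17571]
  R  [-0.21689 +0.05532 +0.97463]
t = (+0.24826, +0.11814, +1.35912) m
tr R = 2.543049; θ = arccos((tr R − 1)/2) = 0.689562 rad = 39.509°
axis k = ((R−Rᵀ)₃₂, (R−Rᵀ)₁₃, (R−Rᵀ)₂₁) / (2 sinθ) = (+0.181573, +0.279429, -0.942842)
rvec = θ·k = (+0.125206, +0.192684, -0.650148)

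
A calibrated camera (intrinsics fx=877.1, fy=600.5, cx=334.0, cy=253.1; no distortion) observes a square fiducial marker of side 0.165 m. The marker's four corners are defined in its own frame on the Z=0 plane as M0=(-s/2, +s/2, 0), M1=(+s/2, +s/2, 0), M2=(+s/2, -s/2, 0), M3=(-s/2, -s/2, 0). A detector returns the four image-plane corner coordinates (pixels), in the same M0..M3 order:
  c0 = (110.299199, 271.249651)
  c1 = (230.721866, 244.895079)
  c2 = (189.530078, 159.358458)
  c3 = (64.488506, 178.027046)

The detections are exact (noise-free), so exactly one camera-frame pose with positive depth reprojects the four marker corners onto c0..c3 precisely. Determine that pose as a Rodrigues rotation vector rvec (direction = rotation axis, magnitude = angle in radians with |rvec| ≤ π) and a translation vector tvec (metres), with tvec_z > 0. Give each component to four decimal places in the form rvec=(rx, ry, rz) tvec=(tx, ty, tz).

Intrinsics K: fx=877.1, fy=600.5, cx=334.0, cy=253.1
Marker side s = 0.165 m; corners in marker frame (Z=0):
  M0 = (-0.0825, +0.0825, 0)
  M1 = (+0.0825, +0.0825, 0)
  M2 = (+0.0825, -0.0825, 0)
  M3 = (-0.0825, -0.0825, 0)
Detected image corners:
  c0 = (110.299199, 271.249651) px
  c1 = (230.721866, 244.895079) px
  c2 = (189.530078, 159.358458) px
  c3 = (64.488506, 178.027046) px
Planar DLT: solve 8×8 A·h = b for H (H[2,2]=1):
  H  [+822.80537 +268.95241 +151.52062]
  H  [-23.16287 +549.16838 +213.03606]
  H  [+0.53119 +0.03981 +1.00000]
B = K⁻¹H; ‖b₁‖=0.944713, ‖b₂‖=0.944713; λ = 2/(‖b₁‖+‖b₂‖) = 1.058523, sign → tz>0 ⇒ λ=+1.058523
r₁ = λ·B[:,0] = (+0.77888,-0.27782,+0.56228); r₂ = λ·B[:,1] = (+0.30854,+0.95028,+0.04214)
r₃ = r₁×r₂ = (-0.54603,+0.14066,+0.82587); SVD([r₁ r₂ r₃]) → R = UVᵀ:
  R  [+0.77888 +0.30854 -0.54603]
  R  [-0.27782 +0.95028 +0.14066]
  R  [+0.56228 +0.04214 +0.82587]
t = (-0.22022, -0.07062, +1.05852) m
tr R = 2.555032; θ = arccos((tr R − 1)/2) = 0.680090 rad = 38.966°
axis k = ((R−Rᵀ)₃₂, (R−Rᵀ)₁₃, (R−Rᵀ)₂₁) / (2 sinθ) = (-0.078336, -0.881202, -0.466205)
rvec = θ·k = (-0.053276, -0.599297, -0.317062)

rvec=(-0.0533, -0.5993, -0.3171) tvec=(-0.2202, -0.0706, 1.0585)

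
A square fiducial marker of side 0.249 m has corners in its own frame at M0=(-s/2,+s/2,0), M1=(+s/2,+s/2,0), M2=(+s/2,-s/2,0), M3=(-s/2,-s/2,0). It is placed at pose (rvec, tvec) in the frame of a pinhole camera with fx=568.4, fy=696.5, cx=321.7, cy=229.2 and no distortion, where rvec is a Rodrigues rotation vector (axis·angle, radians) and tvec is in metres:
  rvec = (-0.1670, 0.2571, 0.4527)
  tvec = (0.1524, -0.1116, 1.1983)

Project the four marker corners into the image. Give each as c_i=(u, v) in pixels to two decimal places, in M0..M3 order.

Intrinsics K: fx=568.4, fy=696.5, cx=321.7, cy=229.2
Marker side s = 0.249 m; corners in marker frame (Z=0):
  M0 = (-0.1245, +0.1245, 0)
  M1 = (+0.1245, +0.1245, 0)
  M2 = (+0.1245, -0.1245, 0)
  M3 = (-0.1245, -0.1245, 0)
rvec = (-0.1670, 0.2571, 0.4527), |rvec| = θ = 0.54674 rad = 31.326°
Rodrigues: sinθ=0.51991, 1−cosθ=0.14578; R = I + sinθ·[k]× + (1−cosθ)·[k]×²:
    [+0.86782 -0.45142 +0.20761]
    [+0.40954 +0.88646 +0.21556]
    [-0.28135 -0.10204 +0.95416]
t = (0.1524, -0.1116, 1.1983) m
M0: Pc = R·M0+t = (-0.01185, -0.05222, +1.22062); u = 568.4·(-0.01185)/1.22062 + 321.7 = 316.1839, v = 696.5·(-0.05222)/1.22062 + 229.2 = 199.4005
M1: Pc = R·M1+t = (+0.20424, +0.04975, +1.15057); u = 568.4·(+0.20424)/1.15057 + 321.7 = 422.5992, v = 696.5·(+0.04975)/1.15057 + 229.2 = 259.3176
M2: Pc = R·M2+t = (+0.31665, -0.17098, +1.17598); u = 568.4·(+0.31665)/1.17598 + 321.7 = 474.7485, v = 696.5·(-0.17098)/1.17598 + 229.2 = 127.9354
M3: Pc = R·M3+t = (+0.10056, -0.27295, +1.24603); u = 568.4·(+0.10056)/1.24603 + 321.7 = 367.5712, v = 696.5·(-0.27295)/1.24603 + 229.2 = 76.6269

c0=(316.18, 199.40) c1=(422.60, 259.32) c2=(474.75, 127.94) c3=(367.57, 76.63)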